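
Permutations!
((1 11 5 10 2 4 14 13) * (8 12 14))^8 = (1 14 8 2 5)(4 10 11 13 12) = ((1 11 5 10 2 4 8 12 14 13))^8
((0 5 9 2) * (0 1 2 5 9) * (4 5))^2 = ((0 9 4 5)(1 2))^2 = (0 4)(5 9)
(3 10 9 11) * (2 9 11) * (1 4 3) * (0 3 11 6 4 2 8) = (0 3 10 6 4 11 1 2 9 8) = [3, 2, 9, 10, 11, 5, 4, 7, 0, 8, 6, 1]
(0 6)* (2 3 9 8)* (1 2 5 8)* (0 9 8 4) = (0 6 9 1 2 3 8 5 4) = [6, 2, 3, 8, 0, 4, 9, 7, 5, 1]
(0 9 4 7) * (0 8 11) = (0 9 4 7 8 11) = [9, 1, 2, 3, 7, 5, 6, 8, 11, 4, 10, 0]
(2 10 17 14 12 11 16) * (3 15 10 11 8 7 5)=(2 11 16)(3 15 10 17 14 12 8 7 5)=[0, 1, 11, 15, 4, 3, 6, 5, 7, 9, 17, 16, 8, 13, 12, 10, 2, 14]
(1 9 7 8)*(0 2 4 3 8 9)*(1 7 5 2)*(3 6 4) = (0 1)(2 3 8 7 9 5)(4 6) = [1, 0, 3, 8, 6, 2, 4, 9, 7, 5]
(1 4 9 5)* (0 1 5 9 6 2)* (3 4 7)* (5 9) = (0 1 7 3 4 6 2)(5 9) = [1, 7, 0, 4, 6, 9, 2, 3, 8, 5]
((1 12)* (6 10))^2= (12)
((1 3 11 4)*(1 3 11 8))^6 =(1 11 4 3 8)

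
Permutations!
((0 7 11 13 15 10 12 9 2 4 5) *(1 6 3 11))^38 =(0 9 13 1 4 10 3)(2 15 6 5 12 11 7)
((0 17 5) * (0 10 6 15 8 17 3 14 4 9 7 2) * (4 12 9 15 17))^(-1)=((0 3 14 12 9 7 2)(4 15 8)(5 10 6 17))^(-1)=(0 2 7 9 12 14 3)(4 8 15)(5 17 6 10)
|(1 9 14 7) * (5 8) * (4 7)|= |(1 9 14 4 7)(5 8)|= 10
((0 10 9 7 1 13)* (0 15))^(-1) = (0 15 13 1 7 9 10) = ((0 10 9 7 1 13 15))^(-1)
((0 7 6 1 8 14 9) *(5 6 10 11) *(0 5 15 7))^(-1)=(1 6 5 9 14 8)(7 15 11 10)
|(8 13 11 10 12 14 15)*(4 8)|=|(4 8 13 11 10 12 14 15)|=8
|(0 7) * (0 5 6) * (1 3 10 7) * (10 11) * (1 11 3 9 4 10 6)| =6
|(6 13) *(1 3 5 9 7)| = 10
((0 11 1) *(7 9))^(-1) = (0 1 11)(7 9)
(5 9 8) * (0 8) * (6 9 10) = [8, 1, 2, 3, 4, 10, 9, 7, 5, 0, 6] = (0 8 5 10 6 9)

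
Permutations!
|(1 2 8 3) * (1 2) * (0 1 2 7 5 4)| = 8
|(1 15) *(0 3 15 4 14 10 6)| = 8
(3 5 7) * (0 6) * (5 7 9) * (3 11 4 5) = (0 6)(3 7 11 4 5 9) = [6, 1, 2, 7, 5, 9, 0, 11, 8, 3, 10, 4]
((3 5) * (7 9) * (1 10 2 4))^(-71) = ((1 10 2 4)(3 5)(7 9))^(-71) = (1 10 2 4)(3 5)(7 9)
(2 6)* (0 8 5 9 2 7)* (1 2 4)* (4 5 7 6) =[8, 2, 4, 3, 1, 9, 6, 0, 7, 5] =(0 8 7)(1 2 4)(5 9)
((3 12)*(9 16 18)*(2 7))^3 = (18)(2 7)(3 12)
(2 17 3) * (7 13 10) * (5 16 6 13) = (2 17 3)(5 16 6 13 10 7) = [0, 1, 17, 2, 4, 16, 13, 5, 8, 9, 7, 11, 12, 10, 14, 15, 6, 3]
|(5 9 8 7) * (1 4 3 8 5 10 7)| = |(1 4 3 8)(5 9)(7 10)| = 4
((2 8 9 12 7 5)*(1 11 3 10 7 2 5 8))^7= ((1 11 3 10 7 8 9 12 2))^7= (1 12 8 10 11 2 9 7 3)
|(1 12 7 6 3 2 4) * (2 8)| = |(1 12 7 6 3 8 2 4)| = 8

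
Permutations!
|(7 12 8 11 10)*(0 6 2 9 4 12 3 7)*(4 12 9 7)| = 11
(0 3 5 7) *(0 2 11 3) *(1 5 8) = (1 5 7 2 11 3 8) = [0, 5, 11, 8, 4, 7, 6, 2, 1, 9, 10, 3]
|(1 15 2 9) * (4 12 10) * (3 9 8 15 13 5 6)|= 6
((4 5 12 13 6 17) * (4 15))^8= (4 5 12 13 6 17 15)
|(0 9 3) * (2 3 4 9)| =6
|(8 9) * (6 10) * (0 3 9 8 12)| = 4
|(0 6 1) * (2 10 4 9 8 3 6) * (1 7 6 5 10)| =6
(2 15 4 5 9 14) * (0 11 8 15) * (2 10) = (0 11 8 15 4 5 9 14 10 2) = [11, 1, 0, 3, 5, 9, 6, 7, 15, 14, 2, 8, 12, 13, 10, 4]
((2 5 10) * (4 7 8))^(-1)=(2 10 5)(4 8 7)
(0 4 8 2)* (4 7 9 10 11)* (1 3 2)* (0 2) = (0 7 9 10 11 4 8 1 3) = [7, 3, 2, 0, 8, 5, 6, 9, 1, 10, 11, 4]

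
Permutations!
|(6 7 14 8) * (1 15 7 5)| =|(1 15 7 14 8 6 5)| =7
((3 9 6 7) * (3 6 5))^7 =((3 9 5)(6 7))^7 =(3 9 5)(6 7)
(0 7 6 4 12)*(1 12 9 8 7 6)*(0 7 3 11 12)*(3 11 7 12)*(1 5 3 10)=(12)(0 6 4 9 8 11 10 1)(3 7 5)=[6, 0, 2, 7, 9, 3, 4, 5, 11, 8, 1, 10, 12]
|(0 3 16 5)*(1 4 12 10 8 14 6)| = 28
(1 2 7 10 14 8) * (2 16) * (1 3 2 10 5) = (1 16 10 14 8 3 2 7 5) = [0, 16, 7, 2, 4, 1, 6, 5, 3, 9, 14, 11, 12, 13, 8, 15, 10]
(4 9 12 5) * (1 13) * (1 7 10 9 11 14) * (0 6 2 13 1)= [6, 1, 13, 3, 11, 4, 2, 10, 8, 12, 9, 14, 5, 7, 0]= (0 6 2 13 7 10 9 12 5 4 11 14)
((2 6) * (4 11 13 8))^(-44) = (13)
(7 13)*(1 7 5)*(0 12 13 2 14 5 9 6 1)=[12, 7, 14, 3, 4, 0, 1, 2, 8, 6, 10, 11, 13, 9, 5]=(0 12 13 9 6 1 7 2 14 5)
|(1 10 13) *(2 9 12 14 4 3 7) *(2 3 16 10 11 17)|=|(1 11 17 2 9 12 14 4 16 10 13)(3 7)|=22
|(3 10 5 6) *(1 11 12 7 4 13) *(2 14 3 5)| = |(1 11 12 7 4 13)(2 14 3 10)(5 6)| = 12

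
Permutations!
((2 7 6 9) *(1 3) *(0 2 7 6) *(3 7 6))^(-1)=(0 7 1 3 2)(6 9)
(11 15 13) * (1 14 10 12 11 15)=(1 14 10 12 11)(13 15)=[0, 14, 2, 3, 4, 5, 6, 7, 8, 9, 12, 1, 11, 15, 10, 13]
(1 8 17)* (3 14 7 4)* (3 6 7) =(1 8 17)(3 14)(4 6 7) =[0, 8, 2, 14, 6, 5, 7, 4, 17, 9, 10, 11, 12, 13, 3, 15, 16, 1]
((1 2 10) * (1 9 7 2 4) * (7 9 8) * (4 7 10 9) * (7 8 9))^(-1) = (1 4 9 10 8)(2 7)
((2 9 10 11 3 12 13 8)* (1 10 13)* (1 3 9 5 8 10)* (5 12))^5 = (9 13 10 11)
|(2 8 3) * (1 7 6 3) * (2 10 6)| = 12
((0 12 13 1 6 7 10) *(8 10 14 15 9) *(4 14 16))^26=(16)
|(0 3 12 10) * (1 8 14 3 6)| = |(0 6 1 8 14 3 12 10)| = 8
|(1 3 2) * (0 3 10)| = |(0 3 2 1 10)| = 5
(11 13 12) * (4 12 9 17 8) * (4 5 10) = (4 12 11 13 9 17 8 5 10) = [0, 1, 2, 3, 12, 10, 6, 7, 5, 17, 4, 13, 11, 9, 14, 15, 16, 8]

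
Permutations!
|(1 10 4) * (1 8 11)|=|(1 10 4 8 11)|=5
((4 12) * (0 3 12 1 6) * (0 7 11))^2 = ((0 3 12 4 1 6 7 11))^2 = (0 12 1 7)(3 4 6 11)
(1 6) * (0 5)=[5, 6, 2, 3, 4, 0, 1]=(0 5)(1 6)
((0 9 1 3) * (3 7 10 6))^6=((0 9 1 7 10 6 3))^6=(0 3 6 10 7 1 9)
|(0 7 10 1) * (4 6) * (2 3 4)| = 4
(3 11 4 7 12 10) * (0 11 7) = [11, 1, 2, 7, 0, 5, 6, 12, 8, 9, 3, 4, 10] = (0 11 4)(3 7 12 10)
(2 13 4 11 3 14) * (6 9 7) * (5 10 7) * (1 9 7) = [0, 9, 13, 14, 11, 10, 7, 6, 8, 5, 1, 3, 12, 4, 2] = (1 9 5 10)(2 13 4 11 3 14)(6 7)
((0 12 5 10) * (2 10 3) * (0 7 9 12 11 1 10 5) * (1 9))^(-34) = (0 9)(1 7 10)(2 3 5)(11 12) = ((0 11 9 12)(1 10 7)(2 5 3))^(-34)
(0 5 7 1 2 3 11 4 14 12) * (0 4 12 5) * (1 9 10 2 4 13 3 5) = (1 4 14)(2 5 7 9 10)(3 11 12 13) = [0, 4, 5, 11, 14, 7, 6, 9, 8, 10, 2, 12, 13, 3, 1]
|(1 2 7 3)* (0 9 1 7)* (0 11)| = |(0 9 1 2 11)(3 7)| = 10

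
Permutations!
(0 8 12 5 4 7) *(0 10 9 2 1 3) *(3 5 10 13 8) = [3, 5, 1, 0, 7, 4, 6, 13, 12, 2, 9, 11, 10, 8] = (0 3)(1 5 4 7 13 8 12 10 9 2)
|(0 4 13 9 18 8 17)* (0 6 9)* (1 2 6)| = |(0 4 13)(1 2 6 9 18 8 17)| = 21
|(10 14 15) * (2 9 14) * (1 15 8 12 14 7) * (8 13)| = |(1 15 10 2 9 7)(8 12 14 13)| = 12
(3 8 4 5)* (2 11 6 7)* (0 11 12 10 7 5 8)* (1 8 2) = [11, 8, 12, 0, 2, 3, 5, 1, 4, 9, 7, 6, 10] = (0 11 6 5 3)(1 8 4 2 12 10 7)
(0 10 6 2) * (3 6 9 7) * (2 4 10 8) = (0 8 2)(3 6 4 10 9 7) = [8, 1, 0, 6, 10, 5, 4, 3, 2, 7, 9]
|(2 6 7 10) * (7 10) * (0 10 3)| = 5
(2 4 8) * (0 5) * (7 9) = [5, 1, 4, 3, 8, 0, 6, 9, 2, 7] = (0 5)(2 4 8)(7 9)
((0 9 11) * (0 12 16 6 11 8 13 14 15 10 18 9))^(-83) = (6 11 12 16)(8 13 14 15 10 18 9) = ((6 11 12 16)(8 13 14 15 10 18 9))^(-83)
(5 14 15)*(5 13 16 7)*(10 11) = (5 14 15 13 16 7)(10 11) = [0, 1, 2, 3, 4, 14, 6, 5, 8, 9, 11, 10, 12, 16, 15, 13, 7]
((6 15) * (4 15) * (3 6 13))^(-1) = (3 13 15 4 6)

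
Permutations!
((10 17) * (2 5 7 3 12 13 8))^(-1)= (2 8 13 12 3 7 5)(10 17)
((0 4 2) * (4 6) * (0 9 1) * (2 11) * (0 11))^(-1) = (0 4 6)(1 9 2 11)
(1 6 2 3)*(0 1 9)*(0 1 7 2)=(0 7 2 3 9 1 6)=[7, 6, 3, 9, 4, 5, 0, 2, 8, 1]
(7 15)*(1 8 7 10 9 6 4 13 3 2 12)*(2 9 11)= [0, 8, 12, 9, 13, 5, 4, 15, 7, 6, 11, 2, 1, 3, 14, 10]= (1 8 7 15 10 11 2 12)(3 9 6 4 13)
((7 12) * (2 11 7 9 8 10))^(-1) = ((2 11 7 12 9 8 10))^(-1) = (2 10 8 9 12 7 11)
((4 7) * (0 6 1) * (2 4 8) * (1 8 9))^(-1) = ((0 6 8 2 4 7 9 1))^(-1) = (0 1 9 7 4 2 8 6)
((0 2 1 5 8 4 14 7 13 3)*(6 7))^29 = (0 6 5 3 14 1 13 4 2 7 8)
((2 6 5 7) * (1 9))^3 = ((1 9)(2 6 5 7))^3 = (1 9)(2 7 5 6)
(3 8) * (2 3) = (2 3 8) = [0, 1, 3, 8, 4, 5, 6, 7, 2]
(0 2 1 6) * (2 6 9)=(0 6)(1 9 2)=[6, 9, 1, 3, 4, 5, 0, 7, 8, 2]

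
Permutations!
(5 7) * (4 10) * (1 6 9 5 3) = (1 6 9 5 7 3)(4 10) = [0, 6, 2, 1, 10, 7, 9, 3, 8, 5, 4]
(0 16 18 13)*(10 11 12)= [16, 1, 2, 3, 4, 5, 6, 7, 8, 9, 11, 12, 10, 0, 14, 15, 18, 17, 13]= (0 16 18 13)(10 11 12)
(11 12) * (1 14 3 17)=[0, 14, 2, 17, 4, 5, 6, 7, 8, 9, 10, 12, 11, 13, 3, 15, 16, 1]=(1 14 3 17)(11 12)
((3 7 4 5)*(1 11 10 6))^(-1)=((1 11 10 6)(3 7 4 5))^(-1)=(1 6 10 11)(3 5 4 7)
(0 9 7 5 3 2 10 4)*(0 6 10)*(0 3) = (0 9 7 5)(2 3)(4 6 10) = [9, 1, 3, 2, 6, 0, 10, 5, 8, 7, 4]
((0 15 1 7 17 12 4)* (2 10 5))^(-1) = (0 4 12 17 7 1 15)(2 5 10)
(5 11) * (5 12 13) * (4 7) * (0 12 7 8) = (0 12 13 5 11 7 4 8) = [12, 1, 2, 3, 8, 11, 6, 4, 0, 9, 10, 7, 13, 5]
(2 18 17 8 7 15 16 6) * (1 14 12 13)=(1 14 12 13)(2 18 17 8 7 15 16 6)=[0, 14, 18, 3, 4, 5, 2, 15, 7, 9, 10, 11, 13, 1, 12, 16, 6, 8, 17]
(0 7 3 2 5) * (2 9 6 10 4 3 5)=(0 7 5)(3 9 6 10 4)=[7, 1, 2, 9, 3, 0, 10, 5, 8, 6, 4]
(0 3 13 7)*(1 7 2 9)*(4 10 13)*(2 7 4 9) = [3, 4, 2, 9, 10, 5, 6, 0, 8, 1, 13, 11, 12, 7] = (0 3 9 1 4 10 13 7)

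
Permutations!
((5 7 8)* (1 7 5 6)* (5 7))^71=(1 5 7 8 6)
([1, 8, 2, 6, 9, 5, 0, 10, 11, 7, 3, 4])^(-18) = (0 8 4 7 3)(1 11 9 10 6)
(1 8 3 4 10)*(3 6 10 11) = [0, 8, 2, 4, 11, 5, 10, 7, 6, 9, 1, 3] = (1 8 6 10)(3 4 11)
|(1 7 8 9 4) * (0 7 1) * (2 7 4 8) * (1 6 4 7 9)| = |(0 7 2 9 8 1 6 4)| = 8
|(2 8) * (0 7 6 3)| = |(0 7 6 3)(2 8)| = 4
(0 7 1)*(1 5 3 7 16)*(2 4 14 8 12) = (0 16 1)(2 4 14 8 12)(3 7 5) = [16, 0, 4, 7, 14, 3, 6, 5, 12, 9, 10, 11, 2, 13, 8, 15, 1]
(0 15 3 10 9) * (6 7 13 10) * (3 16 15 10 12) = (0 10 9)(3 6 7 13 12)(15 16) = [10, 1, 2, 6, 4, 5, 7, 13, 8, 0, 9, 11, 3, 12, 14, 16, 15]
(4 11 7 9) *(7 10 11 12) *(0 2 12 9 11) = (0 2 12 7 11 10)(4 9) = [2, 1, 12, 3, 9, 5, 6, 11, 8, 4, 0, 10, 7]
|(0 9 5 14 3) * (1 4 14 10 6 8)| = |(0 9 5 10 6 8 1 4 14 3)| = 10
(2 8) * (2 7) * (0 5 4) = (0 5 4)(2 8 7) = [5, 1, 8, 3, 0, 4, 6, 2, 7]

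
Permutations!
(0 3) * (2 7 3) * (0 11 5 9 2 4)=(0 4)(2 7 3 11 5 9)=[4, 1, 7, 11, 0, 9, 6, 3, 8, 2, 10, 5]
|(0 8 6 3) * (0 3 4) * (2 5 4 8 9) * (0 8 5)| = 12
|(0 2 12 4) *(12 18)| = |(0 2 18 12 4)| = 5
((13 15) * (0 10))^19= (0 10)(13 15)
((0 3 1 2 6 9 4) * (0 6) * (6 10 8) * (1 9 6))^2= ((0 3 9 4 10 8 1 2))^2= (0 9 10 1)(2 3 4 8)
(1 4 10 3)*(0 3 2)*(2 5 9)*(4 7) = [3, 7, 0, 1, 10, 9, 6, 4, 8, 2, 5] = (0 3 1 7 4 10 5 9 2)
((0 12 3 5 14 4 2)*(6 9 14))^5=(0 9 12 14 3 4 5 2 6)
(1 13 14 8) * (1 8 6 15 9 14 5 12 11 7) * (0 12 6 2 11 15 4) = (0 12 15 9 14 2 11 7 1 13 5 6 4) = [12, 13, 11, 3, 0, 6, 4, 1, 8, 14, 10, 7, 15, 5, 2, 9]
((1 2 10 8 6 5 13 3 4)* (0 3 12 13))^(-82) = ((0 3 4 1 2 10 8 6 5)(12 13))^(-82) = (13)(0 5 6 8 10 2 1 4 3)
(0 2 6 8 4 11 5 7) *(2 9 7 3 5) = (0 9 7)(2 6 8 4 11)(3 5) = [9, 1, 6, 5, 11, 3, 8, 0, 4, 7, 10, 2]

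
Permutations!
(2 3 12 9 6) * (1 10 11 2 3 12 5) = (1 10 11 2 12 9 6 3 5) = [0, 10, 12, 5, 4, 1, 3, 7, 8, 6, 11, 2, 9]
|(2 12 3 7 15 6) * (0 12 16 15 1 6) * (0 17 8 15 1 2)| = |(0 12 3 7 2 16 1 6)(8 15 17)| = 24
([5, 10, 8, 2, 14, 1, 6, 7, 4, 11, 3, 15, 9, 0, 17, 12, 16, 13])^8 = [14, 13, 1, 5, 3, 17, 6, 7, 10, 9, 0, 11, 12, 4, 2, 15, 16, 8]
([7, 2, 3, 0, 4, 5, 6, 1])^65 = (7)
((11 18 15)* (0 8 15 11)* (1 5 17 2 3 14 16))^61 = ((0 8 15)(1 5 17 2 3 14 16)(11 18))^61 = (0 8 15)(1 14 2 5 16 3 17)(11 18)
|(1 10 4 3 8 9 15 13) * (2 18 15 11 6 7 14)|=|(1 10 4 3 8 9 11 6 7 14 2 18 15 13)|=14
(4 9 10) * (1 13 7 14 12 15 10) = (1 13 7 14 12 15 10 4 9) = [0, 13, 2, 3, 9, 5, 6, 14, 8, 1, 4, 11, 15, 7, 12, 10]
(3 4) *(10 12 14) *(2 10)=[0, 1, 10, 4, 3, 5, 6, 7, 8, 9, 12, 11, 14, 13, 2]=(2 10 12 14)(3 4)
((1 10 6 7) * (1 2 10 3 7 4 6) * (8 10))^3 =(1 2)(3 8)(4 6)(7 10)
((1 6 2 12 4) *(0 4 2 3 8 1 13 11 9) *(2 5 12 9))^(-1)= (0 9 2 11 13 4)(1 8 3 6)(5 12)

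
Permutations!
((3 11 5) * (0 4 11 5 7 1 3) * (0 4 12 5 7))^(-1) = (0 11 4 5 12)(1 7 3)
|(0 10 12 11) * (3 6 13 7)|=4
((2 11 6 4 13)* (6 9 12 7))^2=((2 11 9 12 7 6 4 13))^2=(2 9 7 4)(6 13 11 12)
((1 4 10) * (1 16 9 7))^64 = ((1 4 10 16 9 7))^64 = (1 9 10)(4 7 16)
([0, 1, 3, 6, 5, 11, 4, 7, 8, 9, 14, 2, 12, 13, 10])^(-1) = [0, 1, 11, 2, 6, 4, 3, 7, 8, 9, 14, 5, 12, 13, 10]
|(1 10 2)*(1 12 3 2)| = |(1 10)(2 12 3)| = 6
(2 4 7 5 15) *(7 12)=(2 4 12 7 5 15)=[0, 1, 4, 3, 12, 15, 6, 5, 8, 9, 10, 11, 7, 13, 14, 2]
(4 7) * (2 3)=[0, 1, 3, 2, 7, 5, 6, 4]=(2 3)(4 7)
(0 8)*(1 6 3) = [8, 6, 2, 1, 4, 5, 3, 7, 0] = (0 8)(1 6 3)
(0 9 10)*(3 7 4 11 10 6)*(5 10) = (0 9 6 3 7 4 11 5 10) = [9, 1, 2, 7, 11, 10, 3, 4, 8, 6, 0, 5]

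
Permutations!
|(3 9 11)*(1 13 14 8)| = 12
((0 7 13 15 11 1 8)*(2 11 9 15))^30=((0 7 13 2 11 1 8)(9 15))^30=(15)(0 13 11 8 7 2 1)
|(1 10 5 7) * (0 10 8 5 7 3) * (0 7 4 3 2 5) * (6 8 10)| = 30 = |(0 6 8)(1 10 4 3 7)(2 5)|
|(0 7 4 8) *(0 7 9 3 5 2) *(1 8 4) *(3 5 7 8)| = 12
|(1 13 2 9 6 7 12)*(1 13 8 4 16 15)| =|(1 8 4 16 15)(2 9 6 7 12 13)| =30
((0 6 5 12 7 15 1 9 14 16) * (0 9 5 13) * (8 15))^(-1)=(0 13 6)(1 15 8 7 12 5)(9 16 14)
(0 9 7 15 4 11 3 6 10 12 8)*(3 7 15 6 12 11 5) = (0 9 15 4 5 3 12 8)(6 10 11 7) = [9, 1, 2, 12, 5, 3, 10, 6, 0, 15, 11, 7, 8, 13, 14, 4]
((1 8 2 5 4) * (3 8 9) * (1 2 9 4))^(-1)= ((1 4 2 5)(3 8 9))^(-1)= (1 5 2 4)(3 9 8)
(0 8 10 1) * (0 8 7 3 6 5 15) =(0 7 3 6 5 15)(1 8 10) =[7, 8, 2, 6, 4, 15, 5, 3, 10, 9, 1, 11, 12, 13, 14, 0]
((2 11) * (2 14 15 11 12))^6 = (15) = ((2 12)(11 14 15))^6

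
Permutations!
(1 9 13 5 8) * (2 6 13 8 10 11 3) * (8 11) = (1 9 11 3 2 6 13 5 10 8) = [0, 9, 6, 2, 4, 10, 13, 7, 1, 11, 8, 3, 12, 5]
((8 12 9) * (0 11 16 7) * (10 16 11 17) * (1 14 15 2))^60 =((0 17 10 16 7)(1 14 15 2)(8 12 9))^60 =(17)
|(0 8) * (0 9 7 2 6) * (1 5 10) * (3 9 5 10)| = 8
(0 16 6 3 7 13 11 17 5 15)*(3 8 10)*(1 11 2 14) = (0 16 6 8 10 3 7 13 2 14 1 11 17 5 15) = [16, 11, 14, 7, 4, 15, 8, 13, 10, 9, 3, 17, 12, 2, 1, 0, 6, 5]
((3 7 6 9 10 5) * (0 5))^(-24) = ((0 5 3 7 6 9 10))^(-24) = (0 6 5 9 3 10 7)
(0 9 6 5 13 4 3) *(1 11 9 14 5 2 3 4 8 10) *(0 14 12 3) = [12, 11, 0, 14, 4, 13, 2, 7, 10, 6, 1, 9, 3, 8, 5] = (0 12 3 14 5 13 8 10 1 11 9 6 2)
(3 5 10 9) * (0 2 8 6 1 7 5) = (0 2 8 6 1 7 5 10 9 3) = [2, 7, 8, 0, 4, 10, 1, 5, 6, 3, 9]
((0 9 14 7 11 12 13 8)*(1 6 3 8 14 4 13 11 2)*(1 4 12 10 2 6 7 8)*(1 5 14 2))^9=(0 5 7 11)(1 12 8 3)(6 10 9 14)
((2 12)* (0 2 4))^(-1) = ((0 2 12 4))^(-1) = (0 4 12 2)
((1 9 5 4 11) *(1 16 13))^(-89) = ((1 9 5 4 11 16 13))^(-89) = (1 5 11 13 9 4 16)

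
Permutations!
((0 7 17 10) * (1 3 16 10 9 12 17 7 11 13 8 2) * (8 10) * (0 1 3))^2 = (0 13 1 11 10)(2 16)(3 8)(9 17 12)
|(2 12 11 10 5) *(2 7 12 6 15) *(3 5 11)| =|(2 6 15)(3 5 7 12)(10 11)| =12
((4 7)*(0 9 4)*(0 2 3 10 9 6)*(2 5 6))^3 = ((0 2 3 10 9 4 7 5 6))^3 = (0 10 7)(2 9 5)(3 4 6)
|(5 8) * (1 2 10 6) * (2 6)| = |(1 6)(2 10)(5 8)| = 2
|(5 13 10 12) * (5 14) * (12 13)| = 6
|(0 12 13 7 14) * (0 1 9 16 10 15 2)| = 11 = |(0 12 13 7 14 1 9 16 10 15 2)|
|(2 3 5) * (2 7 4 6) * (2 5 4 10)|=|(2 3 4 6 5 7 10)|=7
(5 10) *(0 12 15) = (0 12 15)(5 10) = [12, 1, 2, 3, 4, 10, 6, 7, 8, 9, 5, 11, 15, 13, 14, 0]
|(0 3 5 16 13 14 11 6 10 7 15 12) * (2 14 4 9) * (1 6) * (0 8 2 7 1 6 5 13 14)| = 70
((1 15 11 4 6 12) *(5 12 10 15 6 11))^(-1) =((1 6 10 15 5 12)(4 11))^(-1) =(1 12 5 15 10 6)(4 11)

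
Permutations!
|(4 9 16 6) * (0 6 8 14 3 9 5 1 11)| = |(0 6 4 5 1 11)(3 9 16 8 14)| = 30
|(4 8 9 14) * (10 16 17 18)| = |(4 8 9 14)(10 16 17 18)| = 4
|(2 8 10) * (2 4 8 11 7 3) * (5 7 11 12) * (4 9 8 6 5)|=|(2 12 4 6 5 7 3)(8 10 9)|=21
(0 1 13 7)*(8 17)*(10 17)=[1, 13, 2, 3, 4, 5, 6, 0, 10, 9, 17, 11, 12, 7, 14, 15, 16, 8]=(0 1 13 7)(8 10 17)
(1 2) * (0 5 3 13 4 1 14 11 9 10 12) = (0 5 3 13 4 1 2 14 11 9 10 12) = [5, 2, 14, 13, 1, 3, 6, 7, 8, 10, 12, 9, 0, 4, 11]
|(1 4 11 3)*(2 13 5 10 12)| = |(1 4 11 3)(2 13 5 10 12)| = 20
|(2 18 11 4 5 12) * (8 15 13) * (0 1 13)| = |(0 1 13 8 15)(2 18 11 4 5 12)| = 30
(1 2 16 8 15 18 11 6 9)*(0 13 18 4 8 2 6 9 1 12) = (0 13 18 11 9 12)(1 6)(2 16)(4 8 15) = [13, 6, 16, 3, 8, 5, 1, 7, 15, 12, 10, 9, 0, 18, 14, 4, 2, 17, 11]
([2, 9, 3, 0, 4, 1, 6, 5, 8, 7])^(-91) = (0 3 2)(1 9 7 5)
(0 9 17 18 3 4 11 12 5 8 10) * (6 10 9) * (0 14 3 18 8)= [6, 1, 2, 4, 11, 0, 10, 7, 9, 17, 14, 12, 5, 13, 3, 15, 16, 8, 18]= (18)(0 6 10 14 3 4 11 12 5)(8 9 17)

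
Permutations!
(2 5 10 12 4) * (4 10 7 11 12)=(2 5 7 11 12 10 4)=[0, 1, 5, 3, 2, 7, 6, 11, 8, 9, 4, 12, 10]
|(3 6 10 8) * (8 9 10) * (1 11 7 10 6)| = 8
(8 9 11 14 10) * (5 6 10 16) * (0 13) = (0 13)(5 6 10 8 9 11 14 16) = [13, 1, 2, 3, 4, 6, 10, 7, 9, 11, 8, 14, 12, 0, 16, 15, 5]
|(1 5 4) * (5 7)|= |(1 7 5 4)|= 4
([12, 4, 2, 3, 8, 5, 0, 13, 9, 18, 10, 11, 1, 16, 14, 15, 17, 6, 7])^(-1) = (0 6 17 16 13 7 18 9 8 4 1 12)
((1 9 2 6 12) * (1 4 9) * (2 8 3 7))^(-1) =(2 7 3 8 9 4 12 6)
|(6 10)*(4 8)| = |(4 8)(6 10)| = 2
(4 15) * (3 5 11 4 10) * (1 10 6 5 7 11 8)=(1 10 3 7 11 4 15 6 5 8)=[0, 10, 2, 7, 15, 8, 5, 11, 1, 9, 3, 4, 12, 13, 14, 6]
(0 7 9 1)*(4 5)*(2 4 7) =(0 2 4 5 7 9 1) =[2, 0, 4, 3, 5, 7, 6, 9, 8, 1]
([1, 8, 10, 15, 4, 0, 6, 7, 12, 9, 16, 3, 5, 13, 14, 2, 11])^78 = (16)(0 12 1 5 8)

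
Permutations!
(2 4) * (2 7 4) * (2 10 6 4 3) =(2 10 6 4 7 3) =[0, 1, 10, 2, 7, 5, 4, 3, 8, 9, 6]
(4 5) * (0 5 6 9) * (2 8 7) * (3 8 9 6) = (0 5 4 3 8 7 2 9) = [5, 1, 9, 8, 3, 4, 6, 2, 7, 0]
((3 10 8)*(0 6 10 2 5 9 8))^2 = ((0 6 10)(2 5 9 8 3))^2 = (0 10 6)(2 9 3 5 8)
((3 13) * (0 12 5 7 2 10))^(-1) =((0 12 5 7 2 10)(3 13))^(-1) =(0 10 2 7 5 12)(3 13)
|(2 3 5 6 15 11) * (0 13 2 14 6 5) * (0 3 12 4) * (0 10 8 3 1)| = |(0 13 2 12 4 10 8 3 1)(6 15 11 14)| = 36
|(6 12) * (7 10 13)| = 6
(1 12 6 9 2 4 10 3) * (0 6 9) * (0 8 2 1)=[6, 12, 4, 0, 10, 5, 8, 7, 2, 1, 3, 11, 9]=(0 6 8 2 4 10 3)(1 12 9)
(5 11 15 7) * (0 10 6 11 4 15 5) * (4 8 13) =(0 10 6 11 5 8 13 4 15 7) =[10, 1, 2, 3, 15, 8, 11, 0, 13, 9, 6, 5, 12, 4, 14, 7]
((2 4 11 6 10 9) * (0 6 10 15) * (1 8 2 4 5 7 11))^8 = ((0 6 15)(1 8 2 5 7 11 10 9 4))^8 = (0 15 6)(1 4 9 10 11 7 5 2 8)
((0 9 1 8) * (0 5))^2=((0 9 1 8 5))^2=(0 1 5 9 8)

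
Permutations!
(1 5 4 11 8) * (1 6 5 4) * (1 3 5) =(1 4 11 8 6)(3 5) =[0, 4, 2, 5, 11, 3, 1, 7, 6, 9, 10, 8]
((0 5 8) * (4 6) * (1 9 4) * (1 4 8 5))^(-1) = ((0 1 9 8)(4 6))^(-1) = (0 8 9 1)(4 6)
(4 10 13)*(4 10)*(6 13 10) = (6 13) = [0, 1, 2, 3, 4, 5, 13, 7, 8, 9, 10, 11, 12, 6]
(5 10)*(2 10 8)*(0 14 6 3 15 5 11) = (0 14 6 3 15 5 8 2 10 11) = [14, 1, 10, 15, 4, 8, 3, 7, 2, 9, 11, 0, 12, 13, 6, 5]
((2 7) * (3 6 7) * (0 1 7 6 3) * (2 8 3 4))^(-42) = ((0 1 7 8 3 4 2))^(-42) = (8)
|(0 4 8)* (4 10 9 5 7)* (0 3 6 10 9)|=|(0 9 5 7 4 8 3 6 10)|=9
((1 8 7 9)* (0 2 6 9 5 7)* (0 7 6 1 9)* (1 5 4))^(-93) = ((9)(0 2 5 6)(1 8 7 4))^(-93) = (9)(0 6 5 2)(1 4 7 8)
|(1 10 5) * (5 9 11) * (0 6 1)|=7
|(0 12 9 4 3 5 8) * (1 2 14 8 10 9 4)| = 11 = |(0 12 4 3 5 10 9 1 2 14 8)|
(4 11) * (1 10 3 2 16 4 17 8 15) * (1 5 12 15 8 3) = [0, 10, 16, 2, 11, 12, 6, 7, 8, 9, 1, 17, 15, 13, 14, 5, 4, 3] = (1 10)(2 16 4 11 17 3)(5 12 15)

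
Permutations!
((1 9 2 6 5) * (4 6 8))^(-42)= (9)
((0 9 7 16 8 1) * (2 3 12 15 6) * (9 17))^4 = (0 16 17 8 9 1 7)(2 6 15 12 3)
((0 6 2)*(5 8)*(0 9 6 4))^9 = (9)(0 4)(5 8)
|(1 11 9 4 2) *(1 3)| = 6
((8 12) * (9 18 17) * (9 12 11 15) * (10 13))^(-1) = ((8 11 15 9 18 17 12)(10 13))^(-1) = (8 12 17 18 9 15 11)(10 13)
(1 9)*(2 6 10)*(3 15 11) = (1 9)(2 6 10)(3 15 11) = [0, 9, 6, 15, 4, 5, 10, 7, 8, 1, 2, 3, 12, 13, 14, 11]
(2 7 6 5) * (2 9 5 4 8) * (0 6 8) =(0 6 4)(2 7 8)(5 9) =[6, 1, 7, 3, 0, 9, 4, 8, 2, 5]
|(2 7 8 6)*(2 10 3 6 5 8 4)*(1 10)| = |(1 10 3 6)(2 7 4)(5 8)| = 12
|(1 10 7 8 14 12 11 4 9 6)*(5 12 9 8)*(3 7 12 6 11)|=35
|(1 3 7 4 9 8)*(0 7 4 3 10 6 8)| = 20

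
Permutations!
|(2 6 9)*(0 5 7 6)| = |(0 5 7 6 9 2)| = 6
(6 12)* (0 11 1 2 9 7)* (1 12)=[11, 2, 9, 3, 4, 5, 1, 0, 8, 7, 10, 12, 6]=(0 11 12 6 1 2 9 7)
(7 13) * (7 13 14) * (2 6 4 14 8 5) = (2 6 4 14 7 8 5) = [0, 1, 6, 3, 14, 2, 4, 8, 5, 9, 10, 11, 12, 13, 7]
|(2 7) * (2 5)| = 3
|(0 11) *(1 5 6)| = 6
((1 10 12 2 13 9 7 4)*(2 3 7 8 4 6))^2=((1 10 12 3 7 6 2 13 9 8 4))^2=(1 12 7 2 9 4 10 3 6 13 8)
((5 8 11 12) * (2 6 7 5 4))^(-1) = ((2 6 7 5 8 11 12 4))^(-1) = (2 4 12 11 8 5 7 6)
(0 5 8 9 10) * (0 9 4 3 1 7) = (0 5 8 4 3 1 7)(9 10) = [5, 7, 2, 1, 3, 8, 6, 0, 4, 10, 9]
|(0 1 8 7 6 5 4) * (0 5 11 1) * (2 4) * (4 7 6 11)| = |(1 8 6 4 5 2 7 11)| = 8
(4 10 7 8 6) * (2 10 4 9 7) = (2 10)(6 9 7 8) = [0, 1, 10, 3, 4, 5, 9, 8, 6, 7, 2]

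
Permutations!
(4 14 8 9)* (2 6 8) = (2 6 8 9 4 14) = [0, 1, 6, 3, 14, 5, 8, 7, 9, 4, 10, 11, 12, 13, 2]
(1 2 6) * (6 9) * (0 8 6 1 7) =(0 8 6 7)(1 2 9) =[8, 2, 9, 3, 4, 5, 7, 0, 6, 1]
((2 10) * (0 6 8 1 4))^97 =(0 8 4 6 1)(2 10)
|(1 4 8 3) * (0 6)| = 4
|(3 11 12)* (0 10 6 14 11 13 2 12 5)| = |(0 10 6 14 11 5)(2 12 3 13)| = 12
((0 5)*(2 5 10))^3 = ((0 10 2 5))^3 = (0 5 2 10)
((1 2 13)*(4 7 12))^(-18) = (13)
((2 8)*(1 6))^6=(8)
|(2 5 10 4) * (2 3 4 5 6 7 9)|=|(2 6 7 9)(3 4)(5 10)|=4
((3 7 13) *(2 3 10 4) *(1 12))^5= (1 12)(2 4 10 13 7 3)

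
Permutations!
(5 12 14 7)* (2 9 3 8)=(2 9 3 8)(5 12 14 7)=[0, 1, 9, 8, 4, 12, 6, 5, 2, 3, 10, 11, 14, 13, 7]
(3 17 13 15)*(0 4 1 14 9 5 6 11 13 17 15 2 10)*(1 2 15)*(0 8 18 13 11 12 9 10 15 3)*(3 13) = [4, 14, 15, 1, 2, 6, 12, 7, 18, 5, 8, 11, 9, 13, 10, 0, 16, 17, 3] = (0 4 2 15)(1 14 10 8 18 3)(5 6 12 9)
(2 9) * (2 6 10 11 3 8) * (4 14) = (2 9 6 10 11 3 8)(4 14) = [0, 1, 9, 8, 14, 5, 10, 7, 2, 6, 11, 3, 12, 13, 4]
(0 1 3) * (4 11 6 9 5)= (0 1 3)(4 11 6 9 5)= [1, 3, 2, 0, 11, 4, 9, 7, 8, 5, 10, 6]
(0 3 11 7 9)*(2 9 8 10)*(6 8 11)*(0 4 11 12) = (0 3 6 8 10 2 9 4 11 7 12) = [3, 1, 9, 6, 11, 5, 8, 12, 10, 4, 2, 7, 0]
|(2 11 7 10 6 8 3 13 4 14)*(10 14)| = |(2 11 7 14)(3 13 4 10 6 8)| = 12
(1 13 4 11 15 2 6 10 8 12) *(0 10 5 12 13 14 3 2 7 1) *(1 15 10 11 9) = (0 11 10 8 13 4 9 1 14 3 2 6 5 12)(7 15) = [11, 14, 6, 2, 9, 12, 5, 15, 13, 1, 8, 10, 0, 4, 3, 7]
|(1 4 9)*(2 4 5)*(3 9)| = 6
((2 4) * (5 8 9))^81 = (9)(2 4)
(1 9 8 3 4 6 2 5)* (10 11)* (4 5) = [0, 9, 4, 5, 6, 1, 2, 7, 3, 8, 11, 10] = (1 9 8 3 5)(2 4 6)(10 11)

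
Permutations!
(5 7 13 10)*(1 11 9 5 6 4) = (1 11 9 5 7 13 10 6 4) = [0, 11, 2, 3, 1, 7, 4, 13, 8, 5, 6, 9, 12, 10]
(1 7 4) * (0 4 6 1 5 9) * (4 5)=[5, 7, 2, 3, 4, 9, 1, 6, 8, 0]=(0 5 9)(1 7 6)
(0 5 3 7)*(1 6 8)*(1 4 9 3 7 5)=(0 1 6 8 4 9 3 5 7)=[1, 6, 2, 5, 9, 7, 8, 0, 4, 3]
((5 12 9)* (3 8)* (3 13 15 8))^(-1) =((5 12 9)(8 13 15))^(-1) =(5 9 12)(8 15 13)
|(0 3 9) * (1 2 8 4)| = |(0 3 9)(1 2 8 4)| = 12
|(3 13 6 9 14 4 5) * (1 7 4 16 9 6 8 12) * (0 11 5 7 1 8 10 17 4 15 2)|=|(0 11 5 3 13 10 17 4 7 15 2)(8 12)(9 14 16)|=66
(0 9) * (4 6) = (0 9)(4 6) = [9, 1, 2, 3, 6, 5, 4, 7, 8, 0]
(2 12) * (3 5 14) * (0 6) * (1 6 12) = (0 12 2 1 6)(3 5 14) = [12, 6, 1, 5, 4, 14, 0, 7, 8, 9, 10, 11, 2, 13, 3]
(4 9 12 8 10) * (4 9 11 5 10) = (4 11 5 10 9 12 8) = [0, 1, 2, 3, 11, 10, 6, 7, 4, 12, 9, 5, 8]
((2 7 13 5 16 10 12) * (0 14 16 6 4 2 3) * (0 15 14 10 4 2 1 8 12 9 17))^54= (0 9)(1 16 15 12)(2 6 5 13 7)(3 8 4 14)(10 17)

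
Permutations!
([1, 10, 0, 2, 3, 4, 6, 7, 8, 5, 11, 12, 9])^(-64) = (0 5 10 3 12)(1 4 11 2 9)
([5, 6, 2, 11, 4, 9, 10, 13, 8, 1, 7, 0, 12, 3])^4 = (0 6 3 9 7)(1 13 5 10 11)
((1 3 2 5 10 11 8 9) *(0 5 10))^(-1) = (0 5)(1 9 8 11 10 2 3)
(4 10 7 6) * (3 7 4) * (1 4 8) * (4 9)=[0, 9, 2, 7, 10, 5, 3, 6, 1, 4, 8]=(1 9 4 10 8)(3 7 6)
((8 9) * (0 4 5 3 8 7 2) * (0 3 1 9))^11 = ((0 4 5 1 9 7 2 3 8))^11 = (0 5 9 2 8 4 1 7 3)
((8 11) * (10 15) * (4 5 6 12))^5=(4 5 6 12)(8 11)(10 15)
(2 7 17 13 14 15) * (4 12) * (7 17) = (2 17 13 14 15)(4 12) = [0, 1, 17, 3, 12, 5, 6, 7, 8, 9, 10, 11, 4, 14, 15, 2, 16, 13]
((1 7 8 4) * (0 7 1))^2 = ((0 7 8 4))^2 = (0 8)(4 7)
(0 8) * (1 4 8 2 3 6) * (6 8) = (0 2 3 8)(1 4 6) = [2, 4, 3, 8, 6, 5, 1, 7, 0]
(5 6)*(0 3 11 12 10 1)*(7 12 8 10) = (0 3 11 8 10 1)(5 6)(7 12) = [3, 0, 2, 11, 4, 6, 5, 12, 10, 9, 1, 8, 7]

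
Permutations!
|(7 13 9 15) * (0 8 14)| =12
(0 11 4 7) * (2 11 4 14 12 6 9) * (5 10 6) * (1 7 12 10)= (0 4 12 5 1 7)(2 11 14 10 6 9)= [4, 7, 11, 3, 12, 1, 9, 0, 8, 2, 6, 14, 5, 13, 10]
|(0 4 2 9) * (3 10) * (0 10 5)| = |(0 4 2 9 10 3 5)| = 7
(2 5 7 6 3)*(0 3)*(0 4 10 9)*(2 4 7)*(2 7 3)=(0 2 5 7 6 3 4 10 9)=[2, 1, 5, 4, 10, 7, 3, 6, 8, 0, 9]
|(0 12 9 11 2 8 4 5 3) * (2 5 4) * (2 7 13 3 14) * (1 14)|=|(0 12 9 11 5 1 14 2 8 7 13 3)|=12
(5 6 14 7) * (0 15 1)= (0 15 1)(5 6 14 7)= [15, 0, 2, 3, 4, 6, 14, 5, 8, 9, 10, 11, 12, 13, 7, 1]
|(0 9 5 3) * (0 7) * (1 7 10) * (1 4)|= 8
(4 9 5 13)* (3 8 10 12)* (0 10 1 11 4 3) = (0 10 12)(1 11 4 9 5 13 3 8) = [10, 11, 2, 8, 9, 13, 6, 7, 1, 5, 12, 4, 0, 3]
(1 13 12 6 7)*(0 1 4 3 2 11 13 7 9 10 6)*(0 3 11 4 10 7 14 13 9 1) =(1 14 13 12 3 2 4 11 9 7 10 6) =[0, 14, 4, 2, 11, 5, 1, 10, 8, 7, 6, 9, 3, 12, 13]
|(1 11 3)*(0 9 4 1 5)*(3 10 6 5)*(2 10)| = |(0 9 4 1 11 2 10 6 5)| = 9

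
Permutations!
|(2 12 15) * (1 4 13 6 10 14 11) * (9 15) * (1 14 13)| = |(1 4)(2 12 9 15)(6 10 13)(11 14)| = 12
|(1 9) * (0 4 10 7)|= 4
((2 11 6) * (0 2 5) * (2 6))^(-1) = (0 5 6)(2 11) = ((0 6 5)(2 11))^(-1)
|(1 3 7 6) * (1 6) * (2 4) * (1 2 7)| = 6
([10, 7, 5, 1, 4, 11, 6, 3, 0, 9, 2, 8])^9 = (0 5)(2 8)(10 11)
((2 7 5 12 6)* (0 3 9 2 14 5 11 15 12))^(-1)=((0 3 9 2 7 11 15 12 6 14 5))^(-1)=(0 5 14 6 12 15 11 7 2 9 3)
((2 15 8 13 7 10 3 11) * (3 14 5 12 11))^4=((2 15 8 13 7 10 14 5 12 11))^4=(2 7 12 8 14)(5 15 10 11 13)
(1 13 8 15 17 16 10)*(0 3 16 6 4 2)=(0 3 16 10 1 13 8 15 17 6 4 2)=[3, 13, 0, 16, 2, 5, 4, 7, 15, 9, 1, 11, 12, 8, 14, 17, 10, 6]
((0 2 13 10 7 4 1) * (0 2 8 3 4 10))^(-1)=(0 13 2 1 4 3 8)(7 10)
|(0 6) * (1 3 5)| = 6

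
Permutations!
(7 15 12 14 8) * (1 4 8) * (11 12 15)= (15)(1 4 8 7 11 12 14)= [0, 4, 2, 3, 8, 5, 6, 11, 7, 9, 10, 12, 14, 13, 1, 15]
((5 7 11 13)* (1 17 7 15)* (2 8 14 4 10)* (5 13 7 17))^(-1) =(17)(1 15 5)(2 10 4 14 8)(7 11)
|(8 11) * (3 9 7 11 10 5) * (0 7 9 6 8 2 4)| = 5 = |(0 7 11 2 4)(3 6 8 10 5)|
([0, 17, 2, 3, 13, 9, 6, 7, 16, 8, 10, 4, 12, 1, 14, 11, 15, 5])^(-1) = [0, 13, 2, 3, 11, 17, 6, 7, 9, 5, 10, 15, 12, 4, 14, 16, 8, 1]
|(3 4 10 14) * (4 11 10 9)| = |(3 11 10 14)(4 9)| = 4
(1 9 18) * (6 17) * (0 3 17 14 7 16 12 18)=(0 3 17 6 14 7 16 12 18 1 9)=[3, 9, 2, 17, 4, 5, 14, 16, 8, 0, 10, 11, 18, 13, 7, 15, 12, 6, 1]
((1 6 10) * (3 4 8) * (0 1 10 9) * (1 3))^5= ((10)(0 3 4 8 1 6 9))^5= (10)(0 6 8 3 9 1 4)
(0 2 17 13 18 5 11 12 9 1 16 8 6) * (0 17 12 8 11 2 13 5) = [13, 16, 12, 3, 4, 2, 17, 7, 6, 1, 10, 8, 9, 18, 14, 15, 11, 5, 0] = (0 13 18)(1 16 11 8 6 17 5 2 12 9)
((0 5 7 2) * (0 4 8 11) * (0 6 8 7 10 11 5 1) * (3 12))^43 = ((0 1)(2 4 7)(3 12)(5 10 11 6 8))^43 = (0 1)(2 4 7)(3 12)(5 6 10 8 11)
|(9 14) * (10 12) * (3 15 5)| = 6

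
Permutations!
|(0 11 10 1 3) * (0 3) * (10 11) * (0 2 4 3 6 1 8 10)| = |(11)(1 2 4 3 6)(8 10)| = 10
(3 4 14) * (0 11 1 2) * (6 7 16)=(0 11 1 2)(3 4 14)(6 7 16)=[11, 2, 0, 4, 14, 5, 7, 16, 8, 9, 10, 1, 12, 13, 3, 15, 6]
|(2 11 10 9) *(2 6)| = 5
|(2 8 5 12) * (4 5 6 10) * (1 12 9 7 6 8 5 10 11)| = 8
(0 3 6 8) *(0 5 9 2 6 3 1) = [1, 0, 6, 3, 4, 9, 8, 7, 5, 2] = (0 1)(2 6 8 5 9)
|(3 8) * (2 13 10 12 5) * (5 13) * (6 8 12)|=6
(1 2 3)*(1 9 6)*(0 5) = [5, 2, 3, 9, 4, 0, 1, 7, 8, 6] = (0 5)(1 2 3 9 6)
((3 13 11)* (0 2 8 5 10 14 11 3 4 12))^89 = ((0 2 8 5 10 14 11 4 12)(3 13))^89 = (0 12 4 11 14 10 5 8 2)(3 13)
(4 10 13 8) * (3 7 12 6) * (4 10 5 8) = (3 7 12 6)(4 5 8 10 13) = [0, 1, 2, 7, 5, 8, 3, 12, 10, 9, 13, 11, 6, 4]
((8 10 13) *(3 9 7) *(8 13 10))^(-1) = (13)(3 7 9)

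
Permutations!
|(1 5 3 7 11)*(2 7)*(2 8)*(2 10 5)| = 4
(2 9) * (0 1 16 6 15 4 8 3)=(0 1 16 6 15 4 8 3)(2 9)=[1, 16, 9, 0, 8, 5, 15, 7, 3, 2, 10, 11, 12, 13, 14, 4, 6]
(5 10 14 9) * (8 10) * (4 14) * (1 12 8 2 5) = (1 12 8 10 4 14 9)(2 5) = [0, 12, 5, 3, 14, 2, 6, 7, 10, 1, 4, 11, 8, 13, 9]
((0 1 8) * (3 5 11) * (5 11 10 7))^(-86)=(11)(0 1 8)(5 10 7)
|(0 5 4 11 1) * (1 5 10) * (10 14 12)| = 15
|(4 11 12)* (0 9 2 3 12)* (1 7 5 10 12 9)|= 24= |(0 1 7 5 10 12 4 11)(2 3 9)|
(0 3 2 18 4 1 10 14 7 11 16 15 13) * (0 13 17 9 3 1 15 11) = (0 1 10 14 7)(2 18 4 15 17 9 3)(11 16) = [1, 10, 18, 2, 15, 5, 6, 0, 8, 3, 14, 16, 12, 13, 7, 17, 11, 9, 4]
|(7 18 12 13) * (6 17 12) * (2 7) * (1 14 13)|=9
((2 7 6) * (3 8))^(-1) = ((2 7 6)(3 8))^(-1) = (2 6 7)(3 8)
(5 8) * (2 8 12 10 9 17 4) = [0, 1, 8, 3, 2, 12, 6, 7, 5, 17, 9, 11, 10, 13, 14, 15, 16, 4] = (2 8 5 12 10 9 17 4)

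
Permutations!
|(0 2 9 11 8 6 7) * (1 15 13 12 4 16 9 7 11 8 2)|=13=|(0 1 15 13 12 4 16 9 8 6 11 2 7)|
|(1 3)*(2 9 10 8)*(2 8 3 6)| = |(1 6 2 9 10 3)| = 6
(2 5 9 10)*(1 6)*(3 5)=(1 6)(2 3 5 9 10)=[0, 6, 3, 5, 4, 9, 1, 7, 8, 10, 2]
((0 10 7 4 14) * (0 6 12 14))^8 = ((0 10 7 4)(6 12 14))^8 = (6 14 12)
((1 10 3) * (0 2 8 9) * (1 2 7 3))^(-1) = (0 9 8 2 3 7)(1 10)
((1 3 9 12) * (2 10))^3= (1 12 9 3)(2 10)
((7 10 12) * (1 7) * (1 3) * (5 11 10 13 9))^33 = ((1 7 13 9 5 11 10 12 3))^33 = (1 10 9)(3 11 13)(5 7 12)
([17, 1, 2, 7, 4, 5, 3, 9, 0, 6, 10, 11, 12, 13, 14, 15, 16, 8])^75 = [0, 1, 2, 6, 4, 5, 9, 3, 8, 7, 10, 11, 12, 13, 14, 15, 16, 17]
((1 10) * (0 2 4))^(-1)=((0 2 4)(1 10))^(-1)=(0 4 2)(1 10)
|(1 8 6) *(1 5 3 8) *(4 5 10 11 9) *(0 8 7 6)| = |(0 8)(3 7 6 10 11 9 4 5)| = 8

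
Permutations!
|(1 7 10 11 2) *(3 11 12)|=7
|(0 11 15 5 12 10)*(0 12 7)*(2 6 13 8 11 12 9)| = 12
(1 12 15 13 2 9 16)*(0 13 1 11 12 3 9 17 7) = [13, 3, 17, 9, 4, 5, 6, 0, 8, 16, 10, 12, 15, 2, 14, 1, 11, 7] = (0 13 2 17 7)(1 3 9 16 11 12 15)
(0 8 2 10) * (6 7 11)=(0 8 2 10)(6 7 11)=[8, 1, 10, 3, 4, 5, 7, 11, 2, 9, 0, 6]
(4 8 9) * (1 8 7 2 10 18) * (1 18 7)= [0, 8, 10, 3, 1, 5, 6, 2, 9, 4, 7, 11, 12, 13, 14, 15, 16, 17, 18]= (18)(1 8 9 4)(2 10 7)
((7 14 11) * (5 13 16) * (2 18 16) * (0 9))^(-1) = (0 9)(2 13 5 16 18)(7 11 14)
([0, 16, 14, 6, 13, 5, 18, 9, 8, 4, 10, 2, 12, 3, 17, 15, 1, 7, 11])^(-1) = (1 16)(2 11 18 6 3 13 4 9 7 17 14)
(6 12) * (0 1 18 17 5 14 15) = (0 1 18 17 5 14 15)(6 12) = [1, 18, 2, 3, 4, 14, 12, 7, 8, 9, 10, 11, 6, 13, 15, 0, 16, 5, 17]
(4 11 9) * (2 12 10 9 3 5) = (2 12 10 9 4 11 3 5) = [0, 1, 12, 5, 11, 2, 6, 7, 8, 4, 9, 3, 10]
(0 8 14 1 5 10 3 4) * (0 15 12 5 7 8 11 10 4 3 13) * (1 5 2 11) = [1, 7, 11, 3, 15, 4, 6, 8, 14, 9, 13, 10, 2, 0, 5, 12] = (0 1 7 8 14 5 4 15 12 2 11 10 13)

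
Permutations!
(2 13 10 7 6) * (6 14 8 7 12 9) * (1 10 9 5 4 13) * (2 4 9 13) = (1 10 12 5 9 6 4 2)(7 14 8) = [0, 10, 1, 3, 2, 9, 4, 14, 7, 6, 12, 11, 5, 13, 8]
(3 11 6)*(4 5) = [0, 1, 2, 11, 5, 4, 3, 7, 8, 9, 10, 6] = (3 11 6)(4 5)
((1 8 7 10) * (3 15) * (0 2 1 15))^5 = ((0 2 1 8 7 10 15 3))^5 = (0 10 1 3 7 2 15 8)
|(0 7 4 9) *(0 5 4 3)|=|(0 7 3)(4 9 5)|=3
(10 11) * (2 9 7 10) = (2 9 7 10 11) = [0, 1, 9, 3, 4, 5, 6, 10, 8, 7, 11, 2]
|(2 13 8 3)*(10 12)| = |(2 13 8 3)(10 12)| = 4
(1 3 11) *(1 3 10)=(1 10)(3 11)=[0, 10, 2, 11, 4, 5, 6, 7, 8, 9, 1, 3]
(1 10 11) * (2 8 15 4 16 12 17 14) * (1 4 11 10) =[0, 1, 8, 3, 16, 5, 6, 7, 15, 9, 10, 4, 17, 13, 2, 11, 12, 14] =(2 8 15 11 4 16 12 17 14)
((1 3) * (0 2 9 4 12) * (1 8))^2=(0 9 12 2 4)(1 8 3)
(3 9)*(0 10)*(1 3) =(0 10)(1 3 9) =[10, 3, 2, 9, 4, 5, 6, 7, 8, 1, 0]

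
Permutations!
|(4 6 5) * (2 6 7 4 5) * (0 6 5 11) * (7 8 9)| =|(0 6 2 5 11)(4 8 9 7)| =20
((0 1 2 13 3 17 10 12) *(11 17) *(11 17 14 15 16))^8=((0 1 2 13 3 17 10 12)(11 14 15 16))^8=(17)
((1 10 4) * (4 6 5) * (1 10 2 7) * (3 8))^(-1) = (1 7 2)(3 8)(4 5 6 10)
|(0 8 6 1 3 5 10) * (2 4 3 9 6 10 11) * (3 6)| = |(0 8 10)(1 9 3 5 11 2 4 6)| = 24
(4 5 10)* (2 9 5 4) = (2 9 5 10) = [0, 1, 9, 3, 4, 10, 6, 7, 8, 5, 2]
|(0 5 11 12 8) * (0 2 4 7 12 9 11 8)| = |(0 5 8 2 4 7 12)(9 11)| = 14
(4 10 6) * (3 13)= (3 13)(4 10 6)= [0, 1, 2, 13, 10, 5, 4, 7, 8, 9, 6, 11, 12, 3]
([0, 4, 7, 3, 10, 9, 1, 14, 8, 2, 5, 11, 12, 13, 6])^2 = [0, 10, 14, 3, 5, 2, 4, 6, 8, 7, 9, 11, 12, 13, 1]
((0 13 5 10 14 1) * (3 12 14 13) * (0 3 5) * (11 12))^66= ((0 5 10 13)(1 3 11 12 14))^66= (0 10)(1 3 11 12 14)(5 13)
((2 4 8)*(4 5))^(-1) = ((2 5 4 8))^(-1) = (2 8 4 5)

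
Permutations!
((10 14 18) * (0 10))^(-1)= (0 18 14 10)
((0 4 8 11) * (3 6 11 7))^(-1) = ((0 4 8 7 3 6 11))^(-1) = (0 11 6 3 7 8 4)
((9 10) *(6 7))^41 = (6 7)(9 10)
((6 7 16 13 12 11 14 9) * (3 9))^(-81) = ((3 9 6 7 16 13 12 11 14))^(-81) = (16)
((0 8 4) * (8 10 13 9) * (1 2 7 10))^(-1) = (0 4 8 9 13 10 7 2 1)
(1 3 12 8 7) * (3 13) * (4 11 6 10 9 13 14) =(1 14 4 11 6 10 9 13 3 12 8 7) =[0, 14, 2, 12, 11, 5, 10, 1, 7, 13, 9, 6, 8, 3, 4]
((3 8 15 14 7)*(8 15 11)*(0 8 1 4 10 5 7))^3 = ((0 8 11 1 4 10 5 7 3 15 14))^3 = (0 1 5 15 8 4 7 14 11 10 3)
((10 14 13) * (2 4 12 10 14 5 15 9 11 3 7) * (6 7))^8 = (2 3 15 12 7 11 5 4 6 9 10)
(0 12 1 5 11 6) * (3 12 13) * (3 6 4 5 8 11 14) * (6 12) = (0 13 12 1 8 11 4 5 14 3 6) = [13, 8, 2, 6, 5, 14, 0, 7, 11, 9, 10, 4, 1, 12, 3]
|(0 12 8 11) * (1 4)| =|(0 12 8 11)(1 4)| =4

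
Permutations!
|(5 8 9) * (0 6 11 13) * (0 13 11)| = |(13)(0 6)(5 8 9)| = 6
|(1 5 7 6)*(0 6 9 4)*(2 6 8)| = |(0 8 2 6 1 5 7 9 4)| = 9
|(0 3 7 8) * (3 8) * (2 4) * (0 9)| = |(0 8 9)(2 4)(3 7)| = 6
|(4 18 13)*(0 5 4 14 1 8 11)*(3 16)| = 18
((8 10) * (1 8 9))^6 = (1 10)(8 9)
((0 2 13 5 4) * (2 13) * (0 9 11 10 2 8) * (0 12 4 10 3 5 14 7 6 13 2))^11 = (0 2 8 12 4 9 11 3 5 10)(6 7 14 13)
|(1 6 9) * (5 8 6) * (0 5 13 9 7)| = 15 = |(0 5 8 6 7)(1 13 9)|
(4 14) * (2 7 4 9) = (2 7 4 14 9) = [0, 1, 7, 3, 14, 5, 6, 4, 8, 2, 10, 11, 12, 13, 9]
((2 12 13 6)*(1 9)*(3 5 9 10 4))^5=(1 9 5 3 4 10)(2 12 13 6)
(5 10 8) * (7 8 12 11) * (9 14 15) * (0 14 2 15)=(0 14)(2 15 9)(5 10 12 11 7 8)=[14, 1, 15, 3, 4, 10, 6, 8, 5, 2, 12, 7, 11, 13, 0, 9]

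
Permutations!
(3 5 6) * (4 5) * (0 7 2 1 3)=[7, 3, 1, 4, 5, 6, 0, 2]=(0 7 2 1 3 4 5 6)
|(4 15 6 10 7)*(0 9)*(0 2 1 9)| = |(1 9 2)(4 15 6 10 7)| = 15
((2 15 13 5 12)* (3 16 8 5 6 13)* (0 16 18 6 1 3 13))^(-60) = (18)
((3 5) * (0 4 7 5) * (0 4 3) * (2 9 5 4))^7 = ((0 3 2 9 5)(4 7))^7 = (0 2 5 3 9)(4 7)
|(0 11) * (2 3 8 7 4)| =|(0 11)(2 3 8 7 4)| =10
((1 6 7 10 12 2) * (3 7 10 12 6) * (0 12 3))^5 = ((0 12 2 1)(3 7)(6 10))^5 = (0 12 2 1)(3 7)(6 10)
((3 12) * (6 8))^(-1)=((3 12)(6 8))^(-1)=(3 12)(6 8)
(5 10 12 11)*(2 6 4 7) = (2 6 4 7)(5 10 12 11) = [0, 1, 6, 3, 7, 10, 4, 2, 8, 9, 12, 5, 11]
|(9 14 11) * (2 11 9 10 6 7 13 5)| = |(2 11 10 6 7 13 5)(9 14)| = 14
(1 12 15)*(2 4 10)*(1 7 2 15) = (1 12)(2 4 10 15 7) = [0, 12, 4, 3, 10, 5, 6, 2, 8, 9, 15, 11, 1, 13, 14, 7]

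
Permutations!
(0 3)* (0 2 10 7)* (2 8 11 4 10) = (0 3 8 11 4 10 7) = [3, 1, 2, 8, 10, 5, 6, 0, 11, 9, 7, 4]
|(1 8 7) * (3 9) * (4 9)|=3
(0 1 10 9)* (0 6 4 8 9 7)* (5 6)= (0 1 10 7)(4 8 9 5 6)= [1, 10, 2, 3, 8, 6, 4, 0, 9, 5, 7]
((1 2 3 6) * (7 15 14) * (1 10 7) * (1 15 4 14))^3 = ((1 2 3 6 10 7 4 14 15))^3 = (1 6 4)(2 10 14)(3 7 15)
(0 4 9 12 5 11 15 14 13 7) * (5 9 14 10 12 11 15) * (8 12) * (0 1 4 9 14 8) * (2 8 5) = (0 9 11 2 8 12 14 13 7 1 4 5 15 10) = [9, 4, 8, 3, 5, 15, 6, 1, 12, 11, 0, 2, 14, 7, 13, 10]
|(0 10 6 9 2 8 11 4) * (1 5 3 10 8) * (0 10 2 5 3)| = 24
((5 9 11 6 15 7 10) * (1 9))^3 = (1 6 10 9 15 5 11 7)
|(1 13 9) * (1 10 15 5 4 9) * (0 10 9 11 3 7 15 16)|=6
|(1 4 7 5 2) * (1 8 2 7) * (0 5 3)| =4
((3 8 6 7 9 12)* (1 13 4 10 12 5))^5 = (1 3 5 12 9 10 7 4 6 13 8) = ((1 13 4 10 12 3 8 6 7 9 5))^5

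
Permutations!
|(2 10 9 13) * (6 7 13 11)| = |(2 10 9 11 6 7 13)| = 7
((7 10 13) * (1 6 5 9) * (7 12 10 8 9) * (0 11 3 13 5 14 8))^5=(14)(0 10 3 7 12 11 5 13)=((0 11 3 13 12 10 5 7)(1 6 14 8 9))^5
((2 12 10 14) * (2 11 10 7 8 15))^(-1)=((2 12 7 8 15)(10 14 11))^(-1)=(2 15 8 7 12)(10 11 14)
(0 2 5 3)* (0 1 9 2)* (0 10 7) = [10, 9, 5, 1, 4, 3, 6, 0, 8, 2, 7] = (0 10 7)(1 9 2 5 3)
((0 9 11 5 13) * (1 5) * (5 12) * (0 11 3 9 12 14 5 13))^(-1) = ((0 12 13 11 1 14 5)(3 9))^(-1) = (0 5 14 1 11 13 12)(3 9)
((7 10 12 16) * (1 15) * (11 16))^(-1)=(1 15)(7 16 11 12 10)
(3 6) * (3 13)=(3 6 13)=[0, 1, 2, 6, 4, 5, 13, 7, 8, 9, 10, 11, 12, 3]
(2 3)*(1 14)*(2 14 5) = [0, 5, 3, 14, 4, 2, 6, 7, 8, 9, 10, 11, 12, 13, 1] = (1 5 2 3 14)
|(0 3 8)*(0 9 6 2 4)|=7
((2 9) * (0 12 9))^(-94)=((0 12 9 2))^(-94)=(0 9)(2 12)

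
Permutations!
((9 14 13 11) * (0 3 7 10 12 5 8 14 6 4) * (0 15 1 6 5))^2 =(0 7 12 3 10)(1 4)(5 14 11)(6 15)(8 13 9)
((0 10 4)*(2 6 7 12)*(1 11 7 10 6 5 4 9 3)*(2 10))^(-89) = ((0 6 2 5 4)(1 11 7 12 10 9 3))^(-89) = (0 6 2 5 4)(1 7 10 3 11 12 9)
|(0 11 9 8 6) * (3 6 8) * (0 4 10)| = 7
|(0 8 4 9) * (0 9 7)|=4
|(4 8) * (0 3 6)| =|(0 3 6)(4 8)| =6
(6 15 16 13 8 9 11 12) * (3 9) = (3 9 11 12 6 15 16 13 8) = [0, 1, 2, 9, 4, 5, 15, 7, 3, 11, 10, 12, 6, 8, 14, 16, 13]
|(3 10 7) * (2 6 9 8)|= 12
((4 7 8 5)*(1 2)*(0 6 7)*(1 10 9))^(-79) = ((0 6 7 8 5 4)(1 2 10 9))^(-79) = (0 4 5 8 7 6)(1 2 10 9)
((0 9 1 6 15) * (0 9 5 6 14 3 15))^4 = ((0 5 6)(1 14 3 15 9))^4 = (0 5 6)(1 9 15 3 14)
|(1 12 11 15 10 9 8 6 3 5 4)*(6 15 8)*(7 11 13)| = 13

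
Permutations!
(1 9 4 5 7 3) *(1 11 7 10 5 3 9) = (3 11 7 9 4)(5 10) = [0, 1, 2, 11, 3, 10, 6, 9, 8, 4, 5, 7]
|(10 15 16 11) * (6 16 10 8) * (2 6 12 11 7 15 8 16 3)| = |(2 6 3)(7 15 10 8 12 11 16)| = 21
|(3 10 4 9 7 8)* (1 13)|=|(1 13)(3 10 4 9 7 8)|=6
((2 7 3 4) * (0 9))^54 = (9)(2 3)(4 7)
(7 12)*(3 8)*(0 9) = (0 9)(3 8)(7 12) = [9, 1, 2, 8, 4, 5, 6, 12, 3, 0, 10, 11, 7]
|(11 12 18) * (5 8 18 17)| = 6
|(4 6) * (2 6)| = |(2 6 4)| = 3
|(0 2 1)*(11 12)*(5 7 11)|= |(0 2 1)(5 7 11 12)|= 12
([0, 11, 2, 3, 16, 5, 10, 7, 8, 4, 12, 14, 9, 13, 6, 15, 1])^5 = (1 12 11 9 14 4 6 16 10)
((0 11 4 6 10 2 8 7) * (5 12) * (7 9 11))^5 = (0 7)(2 6 11 8 10 4 9)(5 12)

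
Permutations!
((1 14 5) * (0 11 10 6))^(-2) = (0 10)(1 14 5)(6 11)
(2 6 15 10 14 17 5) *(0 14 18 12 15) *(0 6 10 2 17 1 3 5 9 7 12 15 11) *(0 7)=[14, 3, 10, 5, 4, 17, 6, 12, 8, 0, 18, 7, 11, 13, 1, 2, 16, 9, 15]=(0 14 1 3 5 17 9)(2 10 18 15)(7 12 11)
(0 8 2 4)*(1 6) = (0 8 2 4)(1 6) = [8, 6, 4, 3, 0, 5, 1, 7, 2]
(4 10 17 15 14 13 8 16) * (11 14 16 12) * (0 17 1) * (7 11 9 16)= [17, 0, 2, 3, 10, 5, 6, 11, 12, 16, 1, 14, 9, 8, 13, 7, 4, 15]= (0 17 15 7 11 14 13 8 12 9 16 4 10 1)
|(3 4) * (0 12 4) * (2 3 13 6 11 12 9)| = 20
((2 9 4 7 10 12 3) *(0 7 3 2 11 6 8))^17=((0 7 10 12 2 9 4 3 11 6 8))^17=(0 4 7 3 10 11 12 6 2 8 9)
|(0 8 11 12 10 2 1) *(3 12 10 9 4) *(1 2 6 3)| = 10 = |(0 8 11 10 6 3 12 9 4 1)|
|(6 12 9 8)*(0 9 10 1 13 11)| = 9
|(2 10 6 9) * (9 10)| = 2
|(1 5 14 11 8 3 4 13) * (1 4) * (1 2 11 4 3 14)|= 14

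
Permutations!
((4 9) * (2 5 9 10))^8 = (2 4 5 10 9)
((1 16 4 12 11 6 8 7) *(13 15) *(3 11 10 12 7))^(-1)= (1 7 4 16)(3 8 6 11)(10 12)(13 15)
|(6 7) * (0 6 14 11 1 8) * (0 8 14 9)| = |(0 6 7 9)(1 14 11)| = 12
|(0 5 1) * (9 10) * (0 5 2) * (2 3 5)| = 10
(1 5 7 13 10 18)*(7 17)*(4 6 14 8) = (1 5 17 7 13 10 18)(4 6 14 8) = [0, 5, 2, 3, 6, 17, 14, 13, 4, 9, 18, 11, 12, 10, 8, 15, 16, 7, 1]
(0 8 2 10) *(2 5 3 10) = (0 8 5 3 10) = [8, 1, 2, 10, 4, 3, 6, 7, 5, 9, 0]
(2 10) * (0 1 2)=[1, 2, 10, 3, 4, 5, 6, 7, 8, 9, 0]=(0 1 2 10)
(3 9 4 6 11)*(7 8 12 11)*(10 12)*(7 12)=(3 9 4 6 12 11)(7 8 10)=[0, 1, 2, 9, 6, 5, 12, 8, 10, 4, 7, 3, 11]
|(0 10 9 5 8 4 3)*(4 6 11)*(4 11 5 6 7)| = |(11)(0 10 9 6 5 8 7 4 3)| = 9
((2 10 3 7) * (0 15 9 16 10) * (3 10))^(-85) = ((0 15 9 16 3 7 2))^(-85) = (0 2 7 3 16 9 15)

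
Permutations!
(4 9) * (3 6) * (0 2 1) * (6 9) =(0 2 1)(3 9 4 6) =[2, 0, 1, 9, 6, 5, 3, 7, 8, 4]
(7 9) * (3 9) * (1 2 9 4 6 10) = (1 2 9 7 3 4 6 10) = [0, 2, 9, 4, 6, 5, 10, 3, 8, 7, 1]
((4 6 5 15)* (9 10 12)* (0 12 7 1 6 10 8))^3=(0 8 9 12)(1 15 7 5 10 6 4)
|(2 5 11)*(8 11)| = 4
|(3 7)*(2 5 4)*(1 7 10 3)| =6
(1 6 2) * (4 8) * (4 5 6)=(1 4 8 5 6 2)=[0, 4, 1, 3, 8, 6, 2, 7, 5]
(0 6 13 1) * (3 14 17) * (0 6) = (1 6 13)(3 14 17) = [0, 6, 2, 14, 4, 5, 13, 7, 8, 9, 10, 11, 12, 1, 17, 15, 16, 3]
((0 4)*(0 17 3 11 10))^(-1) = (0 10 11 3 17 4) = ((0 4 17 3 11 10))^(-1)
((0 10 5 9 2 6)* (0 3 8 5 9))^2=(0 9 6 8)(2 3 5 10)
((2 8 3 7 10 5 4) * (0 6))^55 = (0 6)(2 4 5 10 7 3 8)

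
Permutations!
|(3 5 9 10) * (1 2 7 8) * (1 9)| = 8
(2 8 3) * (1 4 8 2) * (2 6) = [0, 4, 6, 1, 8, 5, 2, 7, 3] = (1 4 8 3)(2 6)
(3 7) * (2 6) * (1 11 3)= (1 11 3 7)(2 6)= [0, 11, 6, 7, 4, 5, 2, 1, 8, 9, 10, 3]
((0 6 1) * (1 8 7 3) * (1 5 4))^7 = (0 1 4 5 3 7 8 6)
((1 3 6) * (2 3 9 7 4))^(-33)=(1 7 2 6 9 4 3)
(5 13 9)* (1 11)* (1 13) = (1 11 13 9 5) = [0, 11, 2, 3, 4, 1, 6, 7, 8, 5, 10, 13, 12, 9]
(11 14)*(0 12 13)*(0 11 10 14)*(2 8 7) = [12, 1, 8, 3, 4, 5, 6, 2, 7, 9, 14, 0, 13, 11, 10] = (0 12 13 11)(2 8 7)(10 14)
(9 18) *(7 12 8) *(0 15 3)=(0 15 3)(7 12 8)(9 18)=[15, 1, 2, 0, 4, 5, 6, 12, 7, 18, 10, 11, 8, 13, 14, 3, 16, 17, 9]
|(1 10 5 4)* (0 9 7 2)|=|(0 9 7 2)(1 10 5 4)|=4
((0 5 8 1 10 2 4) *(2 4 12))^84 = (12)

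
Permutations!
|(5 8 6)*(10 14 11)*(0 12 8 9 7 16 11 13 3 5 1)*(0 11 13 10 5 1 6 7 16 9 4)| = 12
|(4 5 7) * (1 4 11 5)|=|(1 4)(5 7 11)|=6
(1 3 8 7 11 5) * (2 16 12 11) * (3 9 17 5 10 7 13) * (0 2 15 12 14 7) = (0 2 16 14 7 15 12 11 10)(1 9 17 5)(3 8 13) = [2, 9, 16, 8, 4, 1, 6, 15, 13, 17, 0, 10, 11, 3, 7, 12, 14, 5]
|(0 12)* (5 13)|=2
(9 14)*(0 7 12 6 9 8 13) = (0 7 12 6 9 14 8 13) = [7, 1, 2, 3, 4, 5, 9, 12, 13, 14, 10, 11, 6, 0, 8]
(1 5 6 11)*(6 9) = [0, 5, 2, 3, 4, 9, 11, 7, 8, 6, 10, 1] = (1 5 9 6 11)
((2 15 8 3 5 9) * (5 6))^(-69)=(2 15 8 3 6 5 9)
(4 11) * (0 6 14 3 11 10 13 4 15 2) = (0 6 14 3 11 15 2)(4 10 13) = [6, 1, 0, 11, 10, 5, 14, 7, 8, 9, 13, 15, 12, 4, 3, 2]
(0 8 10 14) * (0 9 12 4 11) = (0 8 10 14 9 12 4 11) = [8, 1, 2, 3, 11, 5, 6, 7, 10, 12, 14, 0, 4, 13, 9]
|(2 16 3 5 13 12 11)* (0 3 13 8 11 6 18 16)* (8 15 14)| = 40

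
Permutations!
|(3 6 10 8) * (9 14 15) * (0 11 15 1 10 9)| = |(0 11 15)(1 10 8 3 6 9 14)| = 21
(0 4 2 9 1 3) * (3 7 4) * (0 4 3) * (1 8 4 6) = (1 7 3 6)(2 9 8 4) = [0, 7, 9, 6, 2, 5, 1, 3, 4, 8]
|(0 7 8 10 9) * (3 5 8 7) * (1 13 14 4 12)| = |(0 3 5 8 10 9)(1 13 14 4 12)| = 30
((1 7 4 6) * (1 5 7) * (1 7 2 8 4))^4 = ((1 7)(2 8 4 6 5))^4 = (2 5 6 4 8)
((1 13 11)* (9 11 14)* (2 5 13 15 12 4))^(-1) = ((1 15 12 4 2 5 13 14 9 11))^(-1) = (1 11 9 14 13 5 2 4 12 15)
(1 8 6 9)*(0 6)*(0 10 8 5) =(0 6 9 1 5)(8 10) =[6, 5, 2, 3, 4, 0, 9, 7, 10, 1, 8]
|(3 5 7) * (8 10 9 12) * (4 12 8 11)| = 3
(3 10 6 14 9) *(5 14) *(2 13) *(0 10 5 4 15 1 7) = (0 10 6 4 15 1 7)(2 13)(3 5 14 9) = [10, 7, 13, 5, 15, 14, 4, 0, 8, 3, 6, 11, 12, 2, 9, 1]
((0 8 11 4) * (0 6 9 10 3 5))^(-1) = (0 5 3 10 9 6 4 11 8) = ((0 8 11 4 6 9 10 3 5))^(-1)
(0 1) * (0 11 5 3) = [1, 11, 2, 0, 4, 3, 6, 7, 8, 9, 10, 5] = (0 1 11 5 3)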